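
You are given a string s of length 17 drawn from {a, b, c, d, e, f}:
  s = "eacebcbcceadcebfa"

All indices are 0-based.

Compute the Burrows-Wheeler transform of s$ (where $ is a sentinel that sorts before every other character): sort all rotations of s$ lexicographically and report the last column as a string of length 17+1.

afeeecebbcada$cccb

rank  rotation            last
    0  $eacebcbcceadcebfa  a
    1  a$eacebcbcceadcebf  f
    2  acebcbcceadcebfa$e  e
    3  adcebfa$eacebcbcce  e
    4  bcbcceadcebfa$eace  e
    5  bcceadcebfa$eacebc  c
    6  bfa$eacebcbcceadce  e
    7  cbcceadcebfa$eaceb  b
    8  cceadcebfa$eacebcb  b
    9  ceadcebfa$eacebcbc  c
   10  cebcbcceadcebfa$ea  a
   11  cebfa$eacebcbccead  d
   12  dcebfa$eacebcbccea  a
   13  eacebcbcceadcebfa$  $
   14  eadcebfa$eacebcbcc  c
   15  ebcbcceadcebfa$eac  c
   16  ebfa$eacebcbcceadc  c
   17  fa$eacebcbcceadceb  b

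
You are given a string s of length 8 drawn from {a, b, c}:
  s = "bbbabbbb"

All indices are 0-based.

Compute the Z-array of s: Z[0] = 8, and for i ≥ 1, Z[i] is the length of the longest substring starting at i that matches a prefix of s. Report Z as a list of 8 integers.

Z[0]=8
i=1: outside box; Z[1]=2 extend→box=[1,3)
i=2: min(r-i=1, Z[1]=2)=1; Z[2]=1
i=3: outside box; Z[3]=0
i=4: outside box; Z[4]=3 extend→box=[4,7)
i=5: min(r-i=2, Z[1]=2)=2; Z[5]=3 extend→box=[5,8)
i=6: min(r-i=2, Z[1]=2)=2; Z[6]=2
i=7: min(r-i=1, Z[2]=1)=1; Z[7]=1

[8, 2, 1, 0, 3, 3, 2, 1]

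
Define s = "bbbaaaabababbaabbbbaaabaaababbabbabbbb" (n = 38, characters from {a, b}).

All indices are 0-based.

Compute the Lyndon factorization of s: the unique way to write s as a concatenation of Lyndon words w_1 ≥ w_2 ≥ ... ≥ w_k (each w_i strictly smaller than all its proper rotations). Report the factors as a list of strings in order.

["b", "b", "b", "aaaabababbaabbbbaaabaaababbabbabbbb"]

emit factor 1: 'b' (i=0, period=1)
emit factor 2: 'b' (i=1, period=1)
emit factor 3: 'b' (i=2, period=1)
emit factor 4: 'aaaabababbaabbbbaaabaaababbabbabbbb' (i=3, period=35)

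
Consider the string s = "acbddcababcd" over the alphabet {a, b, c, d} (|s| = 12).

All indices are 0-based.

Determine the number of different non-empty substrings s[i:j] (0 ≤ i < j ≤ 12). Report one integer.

69

rank | idx | suffix
   0 |   6 | ababcd
   1 |   8 | abcd
   2 |   0 | acbddcababcd
   3 |   7 | babcd
   4 |   9 | bcd
   5 |   2 | bddcababcd
   6 |   5 | cababcd
   7 |   1 | cbddcababcd
   8 |  10 | cd
   9 |  11 | d
  10 |   4 | dcababcd
  11 |   3 | ddcababcd

SA = [6, 8, 0, 7, 9, 2, 5, 1, 10, 11, 4, 3]
[i] adj suffixes → lcp
  [1] 6/8 → 2 ('ab')
  [2] 8/0 → 1 ('a')
  [3] 0/7 → 0 ('')
  [4] 7/9 → 1 ('b')
  [5] 9/2 → 1 ('b')
  [6] 2/5 → 0 ('')
  [7] 5/1 → 1 ('c')
  [8] 1/10 → 1 ('c')
  [9] 10/11 → 0 ('')
  [10] 11/4 → 1 ('d')
  [11] 4/3 → 1 ('d')

n(n+1)/2 = 12·13/2 = 78
Σ LCP = 0 + 2 + 1 + 0 + 1 + 1 + 0 + 1 + 1 + 0 + 1 + 1 = 9
distinct = 78 − 9 = 69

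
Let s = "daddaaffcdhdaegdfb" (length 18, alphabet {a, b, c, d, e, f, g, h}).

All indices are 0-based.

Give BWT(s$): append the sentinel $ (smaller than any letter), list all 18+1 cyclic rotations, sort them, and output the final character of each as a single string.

bdddaffd$hagcadfaed

rank  rotation             last
    0  $daddaaffcdhdaegdfb  b
    1  aaffcdhdaegdfb$dadd  d
    2  addaaffcdhdaegdfb$d  d
    3  aegdfb$daddaaffcdhd  d
    4  affcdhdaegdfb$dadda  a
    5  b$daddaaffcdhdaegdf  f
    6  cdhdaegdfb$daddaaff  f
    7  daaffcdhdaegdfb$dad  d
    8  daddaaffcdhdaegdfb$  $
    9  daegdfb$daddaaffcdh  h
   10  ddaaffcdhdaegdfb$da  a
   11  dfb$daddaaffcdhdaeg  g
   12  dhdaegdfb$daddaaffc  c
   13  egdfb$daddaaffcdhda  a
   14  fb$daddaaffcdhdaegd  d
   15  fcdhdaegdfb$daddaaf  f
   16  ffcdhdaegdfb$daddaa  a
   17  gdfb$daddaaffcdhdae  e
   18  hdaegdfb$daddaaffcd  d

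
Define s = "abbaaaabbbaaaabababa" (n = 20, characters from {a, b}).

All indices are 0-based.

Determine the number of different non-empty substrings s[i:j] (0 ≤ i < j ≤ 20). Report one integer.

154

rank | idx | suffix
   0 |  19 | a
   1 |  10 | aaaabababa
   2 |   3 | aaaabbbaaaabababa
   3 |  11 | aaabababa
   4 |   4 | aaabbbaaaabababa
   5 |  12 | aabababa
   6 |   5 | aabbbaaaabababa
   7 |  17 | aba
   8 |  15 | ababa
   9 |  13 | abababa
  10 |   0 | abbaaaabbbaaaabababa
  11 |   6 | abbbaaaabababa
  12 |  18 | ba
  13 |   9 | baaaabababa
  14 |   2 | baaaabbbaaaabababa
  15 |  16 | baba
  16 |  14 | bababa
  17 |   8 | bbaaaabababa
  18 |   1 | bbaaaabbbaaaabababa
  19 |   7 | bbbaaaabababa

SA = [19, 10, 3, 11, 4, 12, 5, 17, 15, 13, 0, 6, 18, 9, 2, 16, 14, 8, 1, 7]
rank  pair      lcp
   1  s[19:],s[10:]  1  'a'
   2  s[10:],s[3:]  5  'aaaab'
   3  s[3:],s[11:]  3  'aaa'
   4  s[11:],s[4:]  4  'aaab'
   5  s[4:],s[12:]  2  'aa'
   6  s[12:],s[5:]  3  'aab'
   7  s[5:],s[17:]  1  'a'
   8  s[17:],s[15:]  3  'aba'
   9  s[15:],s[13:]  5  'ababa'
  10  s[13:],s[0:]  2  'ab'
  11  s[0:],s[6:]  3  'abb'
  12  s[6:],s[18:]  0  ''
  13  s[18:],s[9:]  2  'ba'
  14  s[9:],s[2:]  6  'baaaab'
  15  s[2:],s[16:]  2  'ba'
  16  s[16:],s[14:]  4  'baba'
  17  s[14:],s[8:]  1  'b'
  18  s[8:],s[1:]  7  'bbaaaab'
  19  s[1:],s[7:]  2  'bb'

n(n+1)/2 = 20·21/2 = 210
Σ LCP = 0 + 1 + 5 + 3 + 4 + 2 + 3 + 1 + 3 + 5 + 2 + 3 + 0 + 2 + 6 + 2 + 4 + 1 + 7 + 2 = 56
distinct = 210 − 56 = 154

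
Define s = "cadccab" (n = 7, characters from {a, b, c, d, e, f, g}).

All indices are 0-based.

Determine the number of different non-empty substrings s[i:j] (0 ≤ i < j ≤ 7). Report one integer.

rank | idx | suffix
   0 |   5 | ab
   1 |   1 | adccab
   2 |   6 | b
   3 |   4 | cab
   4 |   0 | cadccab
   5 |   3 | ccab
   6 |   2 | dccab

SA = [5, 1, 6, 4, 0, 3, 2]
rank  pair      lcp
   1  s[5:],s[1:]  1  'a'
   2  s[1:],s[6:]  0  ''
   3  s[6:],s[4:]  0  ''
   4  s[4:],s[0:]  2  'ca'
   5  s[0:],s[3:]  1  'c'
   6  s[3:],s[2:]  0  ''

n(n+1)/2 = 7·8/2 = 28
Σ LCP = 0 + 1 + 0 + 0 + 2 + 1 + 0 = 4
distinct = 28 − 4 = 24

24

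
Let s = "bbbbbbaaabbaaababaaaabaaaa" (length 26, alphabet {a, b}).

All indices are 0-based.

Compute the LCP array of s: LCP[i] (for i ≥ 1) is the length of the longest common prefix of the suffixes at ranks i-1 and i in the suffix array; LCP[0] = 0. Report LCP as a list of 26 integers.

rank→(start, suffix):
  0 → (25, 'a')
  1 → (24, 'aa')
  2 → (23, 'aaa')
  3 → (22, 'aaaa')
  4 → (17, 'aaaabaaaa')
  5 → (18, 'aaabaaaa')
  6 → (11, 'aaababaaaabaaaa')
  7 → (6, 'aaabbaaababaaaabaaaa')
  8 → (19, 'aabaaaa')
  9 → (12, 'aababaaaabaaaa')
  10 → (7, 'aabbaaababaaaabaaaa')
  11 → (20, 'abaaaa')
  12 → (15, 'abaaaabaaaa')
  13 → (13, 'ababaaaabaaaa')
  14 → (8, 'abbaaababaaaabaaaa')
  15 → (21, 'baaaa')
  16 → (16, 'baaaabaaaa')
  17 → (10, 'baaababaaaabaaaa')
  18 → (5, 'baaabbaaababaaaabaaaa')
  19 → (14, 'babaaaabaaaa')
  20 → (9, 'bbaaababaaaabaaaa')
  21 → (4, 'bbaaabbaaababaaaabaaaa')
  22 → (3, 'bbbaaabbaaababaaaabaaaa')
  23 → (2, 'bbbbaaabbaaababaaaabaaaa')
  24 → (1, 'bbbbbaaabbaaababaaaabaaaa')
  25 → (0, 'bbbbbbaaabbaaababaaaabaaaa')

SA = [25, 24, 23, 22, 17, 18, 11, 6, 19, 12, 7, 20, 15, 13, 8, 21, 16, 10, 5, 14, 9, 4, 3, 2, 1, 0]
rank  pair      lcp
   1  s[25:],s[24:]  1  'a'
   2  s[24:],s[23:]  2  'aa'
   3  s[23:],s[22:]  3  'aaa'
   4  s[22:],s[17:]  4  'aaaa'
   5  s[17:],s[18:]  3  'aaa'
   6  s[18:],s[11:]  5  'aaaba'
   7  s[11:],s[6:]  4  'aaab'
   8  s[6:],s[19:]  2  'aa'
   9  s[19:],s[12:]  4  'aaba'
  10  s[12:],s[7:]  3  'aab'
  11  s[7:],s[20:]  1  'a'
  12  s[20:],s[15:]  6  'abaaaa'
  13  s[15:],s[13:]  3  'aba'
  14  s[13:],s[8:]  2  'ab'
  15  s[8:],s[21:]  0  ''
  16  s[21:],s[16:]  5  'baaaa'
  17  s[16:],s[10:]  4  'baaa'
  18  s[10:],s[5:]  5  'baaab'
  19  s[5:],s[14:]  2  'ba'
  20  s[14:],s[9:]  1  'b'
  21  s[9:],s[4:]  6  'bbaaab'
  22  s[4:],s[3:]  2  'bb'
  23  s[3:],s[2:]  3  'bbb'
  24  s[2:],s[1:]  4  'bbbb'
  25  s[1:],s[0:]  5  'bbbbb'

[0, 1, 2, 3, 4, 3, 5, 4, 2, 4, 3, 1, 6, 3, 2, 0, 5, 4, 5, 2, 1, 6, 2, 3, 4, 5]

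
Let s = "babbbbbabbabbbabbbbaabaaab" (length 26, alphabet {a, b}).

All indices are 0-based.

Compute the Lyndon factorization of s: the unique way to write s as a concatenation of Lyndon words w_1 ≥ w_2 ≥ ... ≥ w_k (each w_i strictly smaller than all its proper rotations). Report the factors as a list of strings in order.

["b", "abbbbb", "abbabbbabbbb", "aab", "aaab"]

emit factor 1: 'b' (i=0, period=1)
emit factor 2: 'abbbbb' (i=1, period=6)
emit factor 3: 'abbabbbabbbb' (i=7, period=12)
emit factor 4: 'aab' (i=19, period=3)
emit factor 5: 'aaab' (i=22, period=4)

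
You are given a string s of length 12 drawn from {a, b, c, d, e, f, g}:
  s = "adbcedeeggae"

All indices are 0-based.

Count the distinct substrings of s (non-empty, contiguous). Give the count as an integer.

sorted suffixes:
  #0 SA[0]=0  'adbcedeeggae'
  #1 SA[1]=10  'ae'
  #2 SA[2]=2  'bcedeeggae'
  #3 SA[3]=3  'cedeeggae'
  #4 SA[4]=1  'dbcedeeggae'
  #5 SA[5]=5  'deeggae'
  #6 SA[6]=11  'e'
  #7 SA[7]=4  'edeeggae'
  #8 SA[8]=6  'eeggae'
  #9 SA[9]=7  'eggae'
  #10 SA[10]=9  'gae'
  #11 SA[11]=8  'ggae'

SA = [0, 10, 2, 3, 1, 5, 11, 4, 6, 7, 9, 8]
i: (SA[i-1],SA[i]) lcp shared
  1: (0,10) 1 'a'
  2: (10,2) 0 ''
  3: (2,3) 0 ''
  4: (3,1) 0 ''
  5: (1,5) 1 'd'
  6: (5,11) 0 ''
  7: (11,4) 1 'e'
  8: (4,6) 1 'e'
  9: (6,7) 1 'e'
  10: (7,9) 0 ''
  11: (9,8) 1 'g'

n(n+1)/2 = 12·13/2 = 78
Σ LCP = 0 + 1 + 0 + 0 + 0 + 1 + 0 + 1 + 1 + 1 + 0 + 1 = 6
distinct = 78 − 6 = 72

72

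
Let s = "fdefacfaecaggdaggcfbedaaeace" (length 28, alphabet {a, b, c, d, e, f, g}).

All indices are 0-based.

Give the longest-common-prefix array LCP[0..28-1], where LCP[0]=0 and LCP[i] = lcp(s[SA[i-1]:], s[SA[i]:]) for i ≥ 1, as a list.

sorted suffixes:
  #0 SA[0]=22  'aaeace'
  #1 SA[1]=25  'ace'
  #2 SA[2]=4  'acfaecaggdaggcfbedaaeace'
  #3 SA[3]=23  'aeace'
  #4 SA[4]=7  'aecaggdaggcfbedaaeace'
  #5 SA[5]=14  'aggcfbedaaeace'
  #6 SA[6]=10  'aggdaggcfbedaaeace'
  #7 SA[7]=19  'bedaaeace'
  #8 SA[8]=9  'caggdaggcfbedaaeace'
  #9 SA[9]=26  'ce'
  #10 SA[10]=5  'cfaecaggdaggcfbedaaeace'
  #11 SA[11]=17  'cfbedaaeace'
  #12 SA[12]=21  'daaeace'
  #13 SA[13]=13  'daggcfbedaaeace'
  #14 SA[14]=1  'defacfaecaggdaggcfbedaaeace'
  #15 SA[15]=27  'e'
  #16 SA[16]=24  'eace'
  #17 SA[17]=8  'ecaggdaggcfbedaaeace'
  #18 SA[18]=20  'edaaeace'
  #19 SA[19]=2  'efacfaecaggdaggcfbedaaeace'
  #20 SA[20]=3  'facfaecaggdaggcfbedaaeace'
  #21 SA[21]=6  'faecaggdaggcfbedaaeace'
  #22 SA[22]=18  'fbedaaeace'
  #23 SA[23]=0  'fdefacfaecaggdaggcfbedaaeace'
  #24 SA[24]=16  'gcfbedaaeace'
  #25 SA[25]=12  'gdaggcfbedaaeace'
  #26 SA[26]=15  'ggcfbedaaeace'
  #27 SA[27]=11  'ggdaggcfbedaaeace'

SA = [22, 25, 4, 23, 7, 14, 10, 19, 9, 26, 5, 17, 21, 13, 1, 27, 24, 8, 20, 2, 3, 6, 18, 0, 16, 12, 15, 11]
rank  pair      lcp
   1  s[22:],s[25:]  1  'a'
   2  s[25:],s[4:]  2  'ac'
   3  s[4:],s[23:]  1  'a'
   4  s[23:],s[7:]  2  'ae'
   5  s[7:],s[14:]  1  'a'
   6  s[14:],s[10:]  3  'agg'
   7  s[10:],s[19:]  0  ''
   8  s[19:],s[9:]  0  ''
   9  s[9:],s[26:]  1  'c'
  10  s[26:],s[5:]  1  'c'
  11  s[5:],s[17:]  2  'cf'
  12  s[17:],s[21:]  0  ''
  13  s[21:],s[13:]  2  'da'
  14  s[13:],s[1:]  1  'd'
  15  s[1:],s[27:]  0  ''
  16  s[27:],s[24:]  1  'e'
  17  s[24:],s[8:]  1  'e'
  18  s[8:],s[20:]  1  'e'
  19  s[20:],s[2:]  1  'e'
  20  s[2:],s[3:]  0  ''
  21  s[3:],s[6:]  2  'fa'
  22  s[6:],s[18:]  1  'f'
  23  s[18:],s[0:]  1  'f'
  24  s[0:],s[16:]  0  ''
  25  s[16:],s[12:]  1  'g'
  26  s[12:],s[15:]  1  'g'
  27  s[15:],s[11:]  2  'gg'

[0, 1, 2, 1, 2, 1, 3, 0, 0, 1, 1, 2, 0, 2, 1, 0, 1, 1, 1, 1, 0, 2, 1, 1, 0, 1, 1, 2]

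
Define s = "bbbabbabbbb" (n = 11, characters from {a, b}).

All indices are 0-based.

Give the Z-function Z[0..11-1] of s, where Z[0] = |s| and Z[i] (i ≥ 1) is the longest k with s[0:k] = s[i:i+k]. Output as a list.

Z[0]=11
i=1: i≥r, start 0; Z[1]=2 extend→box=[1,3)
i=2: min(r-i=1, Z[1]=2)=1; Z[2]=1
i=3: i≥r, start 0; Z[3]=0
i=4: i≥r, start 0; Z[4]=2 extend→box=[4,6)
i=5: min(r-i=1, Z[1]=2)=1; Z[5]=1
i=6: i≥r, start 0; Z[6]=0
i=7: i≥r, start 0; Z[7]=3 extend→box=[7,10)
i=8: min(r-i=2, Z[1]=2)=2; Z[8]=3 extend→box=[8,11)
i=9: min(r-i=2, Z[1]=2)=2; Z[9]=2
i=10: min(r-i=1, Z[2]=1)=1; Z[10]=1

[11, 2, 1, 0, 2, 1, 0, 3, 3, 2, 1]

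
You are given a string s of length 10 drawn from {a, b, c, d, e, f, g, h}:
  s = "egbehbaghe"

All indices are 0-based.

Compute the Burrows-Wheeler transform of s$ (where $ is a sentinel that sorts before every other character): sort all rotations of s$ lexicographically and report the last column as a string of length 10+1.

rank  rotation     last
    0  $egbehbaghe  e
    1  aghe$egbehb  b
    2  baghe$egbeh  h
    3  behbaghe$eg  g
    4  e$egbehbagh  h
    5  egbehbaghe$  $
    6  ehbaghe$egb  b
    7  gbehbaghe$e  e
    8  ghe$egbehba  a
    9  hbaghe$egbe  e
   10  he$egbehbag  g

ebhgh$beaeg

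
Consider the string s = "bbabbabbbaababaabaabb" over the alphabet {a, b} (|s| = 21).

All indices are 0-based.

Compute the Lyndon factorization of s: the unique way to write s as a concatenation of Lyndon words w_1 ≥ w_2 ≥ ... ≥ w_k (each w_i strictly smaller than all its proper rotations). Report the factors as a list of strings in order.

["b", "b", "abbabbb", "aabab", "aabaabb"]

emit factor 1: 'b' (i=0, period=1)
emit factor 2: 'b' (i=1, period=1)
emit factor 3: 'abbabbb' (i=2, period=7)
emit factor 4: 'aabab' (i=9, period=5)
emit factor 5: 'aabaabb' (i=14, period=7)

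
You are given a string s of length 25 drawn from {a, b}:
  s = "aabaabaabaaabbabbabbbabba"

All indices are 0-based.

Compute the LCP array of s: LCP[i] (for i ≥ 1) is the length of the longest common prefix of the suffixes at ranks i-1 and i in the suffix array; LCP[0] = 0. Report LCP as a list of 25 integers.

sorted suffixes:
  #0 SA[0]=24  'a'
  #1 SA[1]=9  'aaabbabbabbbabba'
  #2 SA[2]=6  'aabaaabbabbabbbabba'
  #3 SA[3]=3  'aabaabaaabbabbabbbabba'
  #4 SA[4]=0  'aabaabaabaaabbabbabbbabba'
  #5 SA[5]=10  'aabbabbabbbabba'
  #6 SA[6]=7  'abaaabbabbabbbabba'
  #7 SA[7]=4  'abaabaaabbabbabbbabba'
  #8 SA[8]=1  'abaabaabaaabbabbabbbabba'
  #9 SA[9]=21  'abba'
  #10 SA[10]=11  'abbabbabbbabba'
  #11 SA[11]=14  'abbabbbabba'
  #12 SA[12]=17  'abbbabba'
  #13 SA[13]=23  'ba'
  #14 SA[14]=8  'baaabbabbabbbabba'
  #15 SA[15]=5  'baabaaabbabbabbbabba'
  #16 SA[16]=2  'baabaabaaabbabbabbbabba'
  #17 SA[17]=20  'babba'
  #18 SA[18]=13  'babbabbbabba'
  #19 SA[19]=16  'babbbabba'
  #20 SA[20]=22  'bba'
  #21 SA[21]=19  'bbabba'
  #22 SA[22]=12  'bbabbabbbabba'
  #23 SA[23]=15  'bbabbbabba'
  #24 SA[24]=18  'bbbabba'

SA = [24, 9, 6, 3, 0, 10, 7, 4, 1, 21, 11, 14, 17, 23, 8, 5, 2, 20, 13, 16, 22, 19, 12, 15, 18]
rank  pair      lcp
   1  s[24:],s[9:]  1  'a'
   2  s[9:],s[6:]  2  'aa'
   3  s[6:],s[3:]  5  'aabaa'
   4  s[3:],s[0:]  8  'aabaabaa'
   5  s[0:],s[10:]  3  'aab'
   6  s[10:],s[7:]  1  'a'
   7  s[7:],s[4:]  4  'abaa'
   8  s[4:],s[1:]  7  'abaabaa'
   9  s[1:],s[21:]  2  'ab'
  10  s[21:],s[11:]  4  'abba'
  11  s[11:],s[14:]  6  'abbabb'
  12  s[14:],s[17:]  3  'abb'
  13  s[17:],s[23:]  0  ''
  14  s[23:],s[8:]  2  'ba'
  15  s[8:],s[5:]  3  'baa'
  16  s[5:],s[2:]  6  'baabaa'
  17  s[2:],s[20:]  2  'ba'
  18  s[20:],s[13:]  5  'babba'
  19  s[13:],s[16:]  4  'babb'
  20  s[16:],s[22:]  1  'b'
  21  s[22:],s[19:]  3  'bba'
  22  s[19:],s[12:]  6  'bbabba'
  23  s[12:],s[15:]  5  'bbabb'
  24  s[15:],s[18:]  2  'bb'

[0, 1, 2, 5, 8, 3, 1, 4, 7, 2, 4, 6, 3, 0, 2, 3, 6, 2, 5, 4, 1, 3, 6, 5, 2]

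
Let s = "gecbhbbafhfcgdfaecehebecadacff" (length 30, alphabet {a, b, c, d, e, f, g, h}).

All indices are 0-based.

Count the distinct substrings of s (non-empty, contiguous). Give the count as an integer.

rank→(start, suffix):
  0 → (26, 'acff')
  1 → (24, 'adacff')
  2 → (15, 'aecehebecadacff')
  3 → (7, 'afhfcgdfaecehebecadacff')
  4 → (6, 'bafhfcgdfaecehebecadacff')
  5 → (5, 'bbafhfcgdfaecehebecadacff')
  6 → (21, 'becadacff')
  7 → (3, 'bhbbafhfcgdfaecehebecadacff')
  8 → (23, 'cadacff')
  9 → (2, 'cbhbbafhfcgdfaecehebecadacff')
  10 → (17, 'cehebecadacff')
  11 → (27, 'cff')
  12 → (11, 'cgdfaecehebecadacff')
  13 → (25, 'dacff')
  14 → (13, 'dfaecehebecadacff')
  15 → (20, 'ebecadacff')
  16 → (22, 'ecadacff')
  17 → (1, 'ecbhbbafhfcgdfaecehebecadacff')
  18 → (16, 'ecehebecadacff')
  19 → (18, 'ehebecadacff')
  20 → (29, 'f')
  21 → (14, 'faecehebecadacff')
  22 → (10, 'fcgdfaecehebecadacff')
  23 → (28, 'ff')
  24 → (8, 'fhfcgdfaecehebecadacff')
  25 → (12, 'gdfaecehebecadacff')
  26 → (0, 'gecbhbbafhfcgdfaecehebecadacff')
  27 → (4, 'hbbafhfcgdfaecehebecadacff')
  28 → (19, 'hebecadacff')
  29 → (9, 'hfcgdfaecehebecadacff')

SA = [26, 24, 15, 7, 6, 5, 21, 3, 23, 2, 17, 27, 11, 25, 13, 20, 22, 1, 16, 18, 29, 14, 10, 28, 8, 12, 0, 4, 19, 9]
[i] adj suffixes → lcp
  [1] 26/24 → 1 ('a')
  [2] 24/15 → 1 ('a')
  [3] 15/7 → 1 ('a')
  [4] 7/6 → 0 ('')
  [5] 6/5 → 1 ('b')
  [6] 5/21 → 1 ('b')
  [7] 21/3 → 1 ('b')
  [8] 3/23 → 0 ('')
  [9] 23/2 → 1 ('c')
  [10] 2/17 → 1 ('c')
  [11] 17/27 → 1 ('c')
  [12] 27/11 → 1 ('c')
  [13] 11/25 → 0 ('')
  [14] 25/13 → 1 ('d')
  [15] 13/20 → 0 ('')
  [16] 20/22 → 1 ('e')
  [17] 22/1 → 2 ('ec')
  [18] 1/16 → 2 ('ec')
  [19] 16/18 → 1 ('e')
  [20] 18/29 → 0 ('')
  [21] 29/14 → 1 ('f')
  [22] 14/10 → 1 ('f')
  [23] 10/28 → 1 ('f')
  [24] 28/8 → 1 ('f')
  [25] 8/12 → 0 ('')
  [26] 12/0 → 1 ('g')
  [27] 0/4 → 0 ('')
  [28] 4/19 → 1 ('h')
  [29] 19/9 → 1 ('h')

n(n+1)/2 = 30·31/2 = 465
Σ LCP = 0 + 1 + 1 + 1 + 0 + 1 + 1 + 1 + 0 + 1 + 1 + 1 + 1 + 0 + 1 + 0 + 1 + 2 + 2 + 1 + 0 + 1 + 1 + 1 + 1 + 0 + 1 + 0 + 1 + 1 = 24
distinct = 465 − 24 = 441

441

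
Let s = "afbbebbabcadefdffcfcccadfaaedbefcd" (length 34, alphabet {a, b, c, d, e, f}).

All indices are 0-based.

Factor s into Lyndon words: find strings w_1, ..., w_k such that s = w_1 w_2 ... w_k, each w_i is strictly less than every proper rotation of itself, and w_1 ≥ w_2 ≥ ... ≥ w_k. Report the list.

emit factor 1: 'afbbebb' (i=0, period=7)
emit factor 2: 'abcadefdffcfcccadf' (i=7, period=18)
emit factor 3: 'aaedbefcd' (i=25, period=9)

["afbbebb", "abcadefdffcfcccadf", "aaedbefcd"]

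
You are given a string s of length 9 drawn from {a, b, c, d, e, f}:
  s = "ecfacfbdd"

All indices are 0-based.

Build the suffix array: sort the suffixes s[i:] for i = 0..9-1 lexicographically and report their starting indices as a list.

rank | idx | suffix
   0 |   3 | acfbdd
   1 |   6 | bdd
   2 |   1 | cfacfbdd
   3 |   4 | cfbdd
   4 |   8 | d
   5 |   7 | dd
   6 |   0 | ecfacfbdd
   7 |   2 | facfbdd
   8 |   5 | fbdd

[3, 6, 1, 4, 8, 7, 0, 2, 5]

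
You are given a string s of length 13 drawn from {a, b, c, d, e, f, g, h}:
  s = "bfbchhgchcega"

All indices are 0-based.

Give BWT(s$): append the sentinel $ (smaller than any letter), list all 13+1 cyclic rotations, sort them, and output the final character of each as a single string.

rank  rotation        last
    0  $bfbchhgchcega  a
    1  a$bfbchhgchceg  g
    2  bchhgchcega$bf  f
    3  bfbchhgchcega$  $
    4  cega$bfbchhgch  h
    5  chcega$bfbchhg  g
    6  chhgchcega$bfb  b
    7  ega$bfbchhgchc  c
    8  fbchhgchcega$b  b
    9  ga$bfbchhgchce  e
   10  gchcega$bfbchh  h
   11  hcega$bfbchhgc  c
   12  hgchcega$bfbch  h
   13  hhgchcega$bfbc  c

agf$hgbcbehchc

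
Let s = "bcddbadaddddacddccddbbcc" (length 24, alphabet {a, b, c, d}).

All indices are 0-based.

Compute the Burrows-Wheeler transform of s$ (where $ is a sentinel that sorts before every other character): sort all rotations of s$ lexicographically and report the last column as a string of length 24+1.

cdbdddb$cbdbcadaddddcccda

rank  rotation                   last
    0  $bcddbadaddddacddccddbbcc  c
    1  acddccddbbcc$bcddbadadddd  d
    2  adaddddacddccddbbcc$bcddb  b
    3  addddacddccddbbcc$bcddbad  d
    4  badaddddacddccddbbcc$bcdd  d
    5  bbcc$bcddbadaddddacddccdd  d
    6  bcc$bcddbadaddddacddccddb  b
    7  bcddbadaddddacddccddbbcc$  $
    8  c$bcddbadaddddacddccddbbc  c
    9  cc$bcddbadaddddacddccddbb  b
   10  ccddbbcc$bcddbadaddddacdd  d
   11  cddbadaddddacddccddbbcc$b  b
   12  cddbbcc$bcddbadaddddacddc  c
   13  cddccddbbcc$bcddbadadddda  a
   14  dacddccddbbcc$bcddbadaddd  d
   15  daddddacddccddbbcc$bcddba  a
   16  dbadaddddacddccddbbcc$bcd  d
   17  dbbcc$bcddbadaddddacddccd  d
   18  dccddbbcc$bcddbadaddddacd  d
   19  ddacddccddbbcc$bcddbadadd  d
   20  ddbadaddddacddccddbbcc$bc  c
   21  ddbbcc$bcddbadaddddacddcc  c
   22  ddccddbbcc$bcddbadaddddac  c
   23  dddacddccddbbcc$bcddbadad  d
   24  ddddacddccddbbcc$bcddbada  a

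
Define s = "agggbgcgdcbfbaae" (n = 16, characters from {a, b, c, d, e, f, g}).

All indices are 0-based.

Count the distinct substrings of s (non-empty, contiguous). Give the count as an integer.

126

rank | idx | suffix
   0 |  13 | aae
   1 |  14 | ae
   2 |   0 | agggbgcgdcbfbaae
   3 |  12 | baae
   4 |  10 | bfbaae
   5 |   4 | bgcgdcbfbaae
   6 |   9 | cbfbaae
   7 |   6 | cgdcbfbaae
   8 |   8 | dcbfbaae
   9 |  15 | e
  10 |  11 | fbaae
  11 |   3 | gbgcgdcbfbaae
  12 |   5 | gcgdcbfbaae
  13 |   7 | gdcbfbaae
  14 |   2 | ggbgcgdcbfbaae
  15 |   1 | gggbgcgdcbfbaae

SA = [13, 14, 0, 12, 10, 4, 9, 6, 8, 15, 11, 3, 5, 7, 2, 1]
i: (SA[i-1],SA[i]) lcp shared
  1: (13,14) 1 'a'
  2: (14,0) 1 'a'
  3: (0,12) 0 ''
  4: (12,10) 1 'b'
  5: (10,4) 1 'b'
  6: (4,9) 0 ''
  7: (9,6) 1 'c'
  8: (6,8) 0 ''
  9: (8,15) 0 ''
  10: (15,11) 0 ''
  11: (11,3) 0 ''
  12: (3,5) 1 'g'
  13: (5,7) 1 'g'
  14: (7,2) 1 'g'
  15: (2,1) 2 'gg'

n(n+1)/2 = 16·17/2 = 136
Σ LCP = 0 + 1 + 1 + 0 + 1 + 1 + 0 + 1 + 0 + 0 + 0 + 0 + 1 + 1 + 1 + 2 = 10
distinct = 136 − 10 = 126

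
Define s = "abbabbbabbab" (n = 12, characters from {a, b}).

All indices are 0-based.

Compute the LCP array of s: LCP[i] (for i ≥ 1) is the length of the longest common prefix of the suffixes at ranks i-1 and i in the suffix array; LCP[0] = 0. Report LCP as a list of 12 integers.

[0, 2, 5, 3, 0, 1, 3, 4, 1, 4, 5, 2]

rank→(start, suffix):
  0 → (10, 'ab')
  1 → (7, 'abbab')
  2 → (0, 'abbabbbabbab')
  3 → (3, 'abbbabbab')
  4 → (11, 'b')
  5 → (9, 'bab')
  6 → (6, 'babbab')
  7 → (2, 'babbbabbab')
  8 → (8, 'bbab')
  9 → (5, 'bbabbab')
  10 → (1, 'bbabbbabbab')
  11 → (4, 'bbbabbab')

SA = [10, 7, 0, 3, 11, 9, 6, 2, 8, 5, 1, 4]
[i] adj suffixes → lcp
  [1] 10/7 → 2 ('ab')
  [2] 7/0 → 5 ('abbab')
  [3] 0/3 → 3 ('abb')
  [4] 3/11 → 0 ('')
  [5] 11/9 → 1 ('b')
  [6] 9/6 → 3 ('bab')
  [7] 6/2 → 4 ('babb')
  [8] 2/8 → 1 ('b')
  [9] 8/5 → 4 ('bbab')
  [10] 5/1 → 5 ('bbabb')
  [11] 1/4 → 2 ('bb')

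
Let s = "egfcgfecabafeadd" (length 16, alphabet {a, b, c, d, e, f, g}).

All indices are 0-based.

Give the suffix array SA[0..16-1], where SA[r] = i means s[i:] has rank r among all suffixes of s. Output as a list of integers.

rank→(start, suffix):
  0 → (8, 'abafeadd')
  1 → (13, 'add')
  2 → (10, 'afeadd')
  3 → (9, 'bafeadd')
  4 → (7, 'cabafeadd')
  5 → (3, 'cgfecabafeadd')
  6 → (15, 'd')
  7 → (14, 'dd')
  8 → (12, 'eadd')
  9 → (6, 'ecabafeadd')
  10 → (0, 'egfcgfecabafeadd')
  11 → (2, 'fcgfecabafeadd')
  12 → (11, 'feadd')
  13 → (5, 'fecabafeadd')
  14 → (1, 'gfcgfecabafeadd')
  15 → (4, 'gfecabafeadd')

[8, 13, 10, 9, 7, 3, 15, 14, 12, 6, 0, 2, 11, 5, 1, 4]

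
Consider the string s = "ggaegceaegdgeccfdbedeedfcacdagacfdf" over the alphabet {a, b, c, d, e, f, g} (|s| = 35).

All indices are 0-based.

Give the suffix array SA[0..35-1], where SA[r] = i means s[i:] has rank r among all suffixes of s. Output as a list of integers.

rank→(start, suffix):
  0 → (25, 'acdagacfdf')
  1 → (30, 'acfdf')
  2 → (2, 'aegceaegdgeccfdbedeedfcacdagacfdf')
  3 → (7, 'aegdgeccfdbedeedfcacdagacfdf')
  4 → (28, 'agacfdf')
  5 → (17, 'bedeedfcacdagacfdf')
  6 → (24, 'cacdagacfdf')
  7 → (13, 'ccfdbedeedfcacdagacfdf')
  8 → (26, 'cdagacfdf')
  9 → (5, 'ceaegdgeccfdbedeedfcacdagacfdf')
  10 → (14, 'cfdbedeedfcacdagacfdf')
  11 → (31, 'cfdf')
  12 → (27, 'dagacfdf')
  13 → (16, 'dbedeedfcacdagacfdf')
  14 → (19, 'deedfcacdagacfdf')
  15 → (33, 'df')
  16 → (22, 'dfcacdagacfdf')
  17 → (10, 'dgeccfdbedeedfcacdagacfdf')
  18 → (6, 'eaegdgeccfdbedeedfcacdagacfdf')
  19 → (12, 'eccfdbedeedfcacdagacfdf')
  20 → (18, 'edeedfcacdagacfdf')
  21 → (21, 'edfcacdagacfdf')
  22 → (20, 'eedfcacdagacfdf')
  23 → (3, 'egceaegdgeccfdbedeedfcacdagacfdf')
  24 → (8, 'egdgeccfdbedeedfcacdagacfdf')
  25 → (34, 'f')
  26 → (23, 'fcacdagacfdf')
  27 → (15, 'fdbedeedfcacdagacfdf')
  28 → (32, 'fdf')
  29 → (29, 'gacfdf')
  30 → (1, 'gaegceaegdgeccfdbedeedfcacdagacfdf')
  31 → (4, 'gceaegdgeccfdbedeedfcacdagacfdf')
  32 → (9, 'gdgeccfdbedeedfcacdagacfdf')
  33 → (11, 'geccfdbedeedfcacdagacfdf')
  34 → (0, 'ggaegceaegdgeccfdbedeedfcacdagacfdf')

[25, 30, 2, 7, 28, 17, 24, 13, 26, 5, 14, 31, 27, 16, 19, 33, 22, 10, 6, 12, 18, 21, 20, 3, 8, 34, 23, 15, 32, 29, 1, 4, 9, 11, 0]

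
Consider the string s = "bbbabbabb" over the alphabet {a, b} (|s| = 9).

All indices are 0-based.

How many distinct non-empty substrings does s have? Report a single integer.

27

rank | idx | suffix
   0 |   6 | abb
   1 |   3 | abbabb
   2 |   8 | b
   3 |   5 | babb
   4 |   2 | babbabb
   5 |   7 | bb
   6 |   4 | bbabb
   7 |   1 | bbabbabb
   8 |   0 | bbbabbabb

SA = [6, 3, 8, 5, 2, 7, 4, 1, 0]
[i] adj suffixes → lcp
  [1] 6/3 → 3 ('abb')
  [2] 3/8 → 0 ('')
  [3] 8/5 → 1 ('b')
  [4] 5/2 → 4 ('babb')
  [5] 2/7 → 1 ('b')
  [6] 7/4 → 2 ('bb')
  [7] 4/1 → 5 ('bbabb')
  [8] 1/0 → 2 ('bb')

n(n+1)/2 = 9·10/2 = 45
Σ LCP = 0 + 3 + 0 + 1 + 4 + 1 + 2 + 5 + 2 = 18
distinct = 45 − 18 = 27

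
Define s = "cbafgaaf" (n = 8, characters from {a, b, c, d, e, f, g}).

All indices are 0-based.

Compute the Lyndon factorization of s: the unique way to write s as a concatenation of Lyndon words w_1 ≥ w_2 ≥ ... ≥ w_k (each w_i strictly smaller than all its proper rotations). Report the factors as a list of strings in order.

["c", "b", "afg", "aaf"]

emit factor 1: 'c' (i=0, period=1)
emit factor 2: 'b' (i=1, period=1)
emit factor 3: 'afg' (i=2, period=3)
emit factor 4: 'aaf' (i=5, period=3)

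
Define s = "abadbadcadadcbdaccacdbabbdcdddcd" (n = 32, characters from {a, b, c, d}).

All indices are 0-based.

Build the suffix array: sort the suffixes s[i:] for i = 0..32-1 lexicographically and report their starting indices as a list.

[0, 22, 15, 18, 8, 2, 5, 10, 21, 1, 4, 23, 13, 24, 17, 7, 12, 16, 30, 19, 26, 31, 14, 9, 20, 3, 6, 11, 29, 25, 28, 27]

sorted suffixes:
  #0 SA[0]=0  'abadbadcadadcbdaccacdbabbdcdddcd'
  #1 SA[1]=22  'abbdcdddcd'
  #2 SA[2]=15  'accacdbabbdcdddcd'
  #3 SA[3]=18  'acdbabbdcdddcd'
  #4 SA[4]=8  'adadcbdaccacdbabbdcdddcd'
  #5 SA[5]=2  'adbadcadadcbdaccacdbabbdcdddcd'
  #6 SA[6]=5  'adcadadcbdaccacdbabbdcdddcd'
  #7 SA[7]=10  'adcbdaccacdbabbdcdddcd'
  #8 SA[8]=21  'babbdcdddcd'
  #9 SA[9]=1  'badbadcadadcbdaccacdbabbdcdddcd'
  #10 SA[10]=4  'badcadadcbdaccacdbabbdcdddcd'
  #11 SA[11]=23  'bbdcdddcd'
  #12 SA[12]=13  'bdaccacdbabbdcdddcd'
  #13 SA[13]=24  'bdcdddcd'
  #14 SA[14]=17  'cacdbabbdcdddcd'
  #15 SA[15]=7  'cadadcbdaccacdbabbdcdddcd'
  #16 SA[16]=12  'cbdaccacdbabbdcdddcd'
  #17 SA[17]=16  'ccacdbabbdcdddcd'
  #18 SA[18]=30  'cd'
  #19 SA[19]=19  'cdbabbdcdddcd'
  #20 SA[20]=26  'cdddcd'
  #21 SA[21]=31  'd'
  #22 SA[22]=14  'daccacdbabbdcdddcd'
  #23 SA[23]=9  'dadcbdaccacdbabbdcdddcd'
  #24 SA[24]=20  'dbabbdcdddcd'
  #25 SA[25]=3  'dbadcadadcbdaccacdbabbdcdddcd'
  #26 SA[26]=6  'dcadadcbdaccacdbabbdcdddcd'
  #27 SA[27]=11  'dcbdaccacdbabbdcdddcd'
  #28 SA[28]=29  'dcd'
  #29 SA[29]=25  'dcdddcd'
  #30 SA[30]=28  'ddcd'
  #31 SA[31]=27  'dddcd'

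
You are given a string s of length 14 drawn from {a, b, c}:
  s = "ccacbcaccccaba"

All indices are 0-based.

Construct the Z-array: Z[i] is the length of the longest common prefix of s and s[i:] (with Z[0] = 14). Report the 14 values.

Z[0]=14
i=1: fresh scan; Z[1]=1 scan→box=[1,2)
i=2: fresh scan; Z[2]=0
i=3: fresh scan; Z[3]=1 scan→box=[3,4)
i=4: fresh scan; Z[4]=0
i=5: fresh scan; Z[5]=1 scan→box=[5,6)
i=6: fresh scan; Z[6]=0
i=7: fresh scan; Z[7]=2 scan→box=[7,9)
i=8: min(r-i=1, Z[1]=1)=1; Z[8]=2 scan→box=[8,10)
i=9: min(r-i=1, Z[1]=1)=1; Z[9]=3 scan→box=[9,12)
i=10: min(r-i=2, Z[1]=1)=1; Z[10]=1
i=11: min(r-i=1, Z[2]=0)=0; Z[11]=0
i=12: fresh scan; Z[12]=0
i=13: fresh scan; Z[13]=0

[14, 1, 0, 1, 0, 1, 0, 2, 2, 3, 1, 0, 0, 0]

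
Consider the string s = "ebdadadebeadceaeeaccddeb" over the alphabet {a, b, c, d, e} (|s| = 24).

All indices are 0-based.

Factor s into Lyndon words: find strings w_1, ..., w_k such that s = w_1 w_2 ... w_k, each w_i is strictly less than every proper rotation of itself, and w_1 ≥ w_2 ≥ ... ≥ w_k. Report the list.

["e", "bd", "adadebeadceaee", "accddeb"]

emit factor 1: 'e' (i=0, period=1)
emit factor 2: 'bd' (i=1, period=2)
emit factor 3: 'adadebeadceaee' (i=3, period=14)
emit factor 4: 'accddeb' (i=17, period=7)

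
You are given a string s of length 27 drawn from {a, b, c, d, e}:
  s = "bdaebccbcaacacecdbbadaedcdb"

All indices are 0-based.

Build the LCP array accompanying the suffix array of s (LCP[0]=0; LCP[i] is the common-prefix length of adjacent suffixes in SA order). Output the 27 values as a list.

sorted suffixes:
  #0 SA[0]=9  'aacacecdbbadaedcdb'
  #1 SA[1]=10  'acacecdbbadaedcdb'
  #2 SA[2]=12  'acecdbbadaedcdb'
  #3 SA[3]=19  'adaedcdb'
  #4 SA[4]=2  'aebccbcaacacecdbbadaedcdb'
  #5 SA[5]=21  'aedcdb'
  #6 SA[6]=26  'b'
  #7 SA[7]=18  'badaedcdb'
  #8 SA[8]=17  'bbadaedcdb'
  #9 SA[9]=7  'bcaacacecdbbadaedcdb'
  #10 SA[10]=4  'bccbcaacacecdbbadaedcdb'
  #11 SA[11]=0  'bdaebccbcaacacecdbbadaedcdb'
  #12 SA[12]=8  'caacacecdbbadaedcdb'
  #13 SA[13]=11  'cacecdbbadaedcdb'
  #14 SA[14]=6  'cbcaacacecdbbadaedcdb'
  #15 SA[15]=5  'ccbcaacacecdbbadaedcdb'
  #16 SA[16]=24  'cdb'
  #17 SA[17]=15  'cdbbadaedcdb'
  #18 SA[18]=13  'cecdbbadaedcdb'
  #19 SA[19]=1  'daebccbcaacacecdbbadaedcdb'
  #20 SA[20]=20  'daedcdb'
  #21 SA[21]=25  'db'
  #22 SA[22]=16  'dbbadaedcdb'
  #23 SA[23]=23  'dcdb'
  #24 SA[24]=3  'ebccbcaacacecdbbadaedcdb'
  #25 SA[25]=14  'ecdbbadaedcdb'
  #26 SA[26]=22  'edcdb'

SA = [9, 10, 12, 19, 2, 21, 26, 18, 17, 7, 4, 0, 8, 11, 6, 5, 24, 15, 13, 1, 20, 25, 16, 23, 3, 14, 22]
i: (SA[i-1],SA[i]) lcp shared
  1: (9,10) 1 'a'
  2: (10,12) 2 'ac'
  3: (12,19) 1 'a'
  4: (19,2) 1 'a'
  5: (2,21) 2 'ae'
  6: (21,26) 0 ''
  7: (26,18) 1 'b'
  8: (18,17) 1 'b'
  9: (17,7) 1 'b'
  10: (7,4) 2 'bc'
  11: (4,0) 1 'b'
  12: (0,8) 0 ''
  13: (8,11) 2 'ca'
  14: (11,6) 1 'c'
  15: (6,5) 1 'c'
  16: (5,24) 1 'c'
  17: (24,15) 3 'cdb'
  18: (15,13) 1 'c'
  19: (13,1) 0 ''
  20: (1,20) 3 'dae'
  21: (20,25) 1 'd'
  22: (25,16) 2 'db'
  23: (16,23) 1 'd'
  24: (23,3) 0 ''
  25: (3,14) 1 'e'
  26: (14,22) 1 'e'

[0, 1, 2, 1, 1, 2, 0, 1, 1, 1, 2, 1, 0, 2, 1, 1, 1, 3, 1, 0, 3, 1, 2, 1, 0, 1, 1]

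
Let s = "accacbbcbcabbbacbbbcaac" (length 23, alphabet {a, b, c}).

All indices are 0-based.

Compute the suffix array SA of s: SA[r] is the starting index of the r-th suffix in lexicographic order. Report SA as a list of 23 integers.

rank | idx | suffix
   0 |  20 | aac
   1 |  10 | abbbacbbbcaac
   2 |  21 | ac
   3 |  14 | acbbbcaac
   4 |   3 | acbbcbcabbbacbbbcaac
   5 |   0 | accacbbcbcabbbacbbbcaac
   6 |  13 | bacbbbcaac
   7 |  12 | bbacbbbcaac
   8 |  11 | bbbacbbbcaac
   9 |  16 | bbbcaac
  10 |  17 | bbcaac
  11 |   5 | bbcbcabbbacbbbcaac
  12 |  18 | bcaac
  13 |   8 | bcabbbacbbbcaac
  14 |   6 | bcbcabbbacbbbcaac
  15 |  22 | c
  16 |  19 | caac
  17 |   9 | cabbbacbbbcaac
  18 |   2 | cacbbcbcabbbacbbbcaac
  19 |  15 | cbbbcaac
  20 |   4 | cbbcbcabbbacbbbcaac
  21 |   7 | cbcabbbacbbbcaac
  22 |   1 | ccacbbcbcabbbacbbbcaac

[20, 10, 21, 14, 3, 0, 13, 12, 11, 16, 17, 5, 18, 8, 6, 22, 19, 9, 2, 15, 4, 7, 1]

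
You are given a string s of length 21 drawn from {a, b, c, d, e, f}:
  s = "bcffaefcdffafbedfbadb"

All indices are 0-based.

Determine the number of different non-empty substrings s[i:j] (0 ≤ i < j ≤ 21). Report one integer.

rank | idx | suffix
   0 |  18 | adb
   1 |   4 | aefcdffafbedfbadb
   2 |  11 | afbedfbadb
   3 |  20 | b
   4 |  17 | badb
   5 |   0 | bcffaefcdffafbedfbadb
   6 |  13 | bedfbadb
   7 |   7 | cdffafbedfbadb
   8 |   1 | cffaefcdffafbedfbadb
   9 |  19 | db
  10 |  15 | dfbadb
  11 |   8 | dffafbedfbadb
  12 |  14 | edfbadb
  13 |   5 | efcdffafbedfbadb
  14 |   3 | faefcdffafbedfbadb
  15 |  10 | fafbedfbadb
  16 |  16 | fbadb
  17 |  12 | fbedfbadb
  18 |   6 | fcdffafbedfbadb
  19 |   2 | ffaefcdffafbedfbadb
  20 |   9 | ffafbedfbadb

SA = [18, 4, 11, 20, 17, 0, 13, 7, 1, 19, 15, 8, 14, 5, 3, 10, 16, 12, 6, 2, 9]
[i] adj suffixes → lcp
  [1] 18/4 → 1 ('a')
  [2] 4/11 → 1 ('a')
  [3] 11/20 → 0 ('')
  [4] 20/17 → 1 ('b')
  [5] 17/0 → 1 ('b')
  [6] 0/13 → 1 ('b')
  [7] 13/7 → 0 ('')
  [8] 7/1 → 1 ('c')
  [9] 1/19 → 0 ('')
  [10] 19/15 → 1 ('d')
  [11] 15/8 → 2 ('df')
  [12] 8/14 → 0 ('')
  [13] 14/5 → 1 ('e')
  [14] 5/3 → 0 ('')
  [15] 3/10 → 2 ('fa')
  [16] 10/16 → 1 ('f')
  [17] 16/12 → 2 ('fb')
  [18] 12/6 → 1 ('f')
  [19] 6/2 → 1 ('f')
  [20] 2/9 → 3 ('ffa')

n(n+1)/2 = 21·22/2 = 231
Σ LCP = 0 + 1 + 1 + 0 + 1 + 1 + 1 + 0 + 1 + 0 + 1 + 2 + 0 + 1 + 0 + 2 + 1 + 2 + 1 + 1 + 3 = 20
distinct = 231 − 20 = 211

211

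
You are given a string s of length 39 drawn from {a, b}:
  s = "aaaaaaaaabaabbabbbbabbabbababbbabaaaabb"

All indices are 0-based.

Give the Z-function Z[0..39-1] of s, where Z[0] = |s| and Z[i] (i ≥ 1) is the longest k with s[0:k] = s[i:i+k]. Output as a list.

Z[0]=39
i=1: i≥r, start 0; Z[1]=8 extend→box=[1,9)
i=2: min(r-i=7, Z[1]=8)=7; Z[2]=7
i=3: min(r-i=6, Z[2]=7)=6; Z[3]=6
i=4: min(r-i=5, Z[3]=6)=5; Z[4]=5
i=5: min(r-i=4, Z[4]=5)=4; Z[5]=4
i=6: min(r-i=3, Z[5]=4)=3; Z[6]=3
i=7: min(r-i=2, Z[6]=3)=2; Z[7]=2
i=8: min(r-i=1, Z[7]=2)=1; Z[8]=1
i=9: i≥r, start 0; Z[9]=0
i=10: i≥r, start 0; Z[10]=2 extend→box=[10,12)
i=11: min(r-i=1, Z[1]=8)=1; Z[11]=1
i=12: i≥r, start 0; Z[12]=0
i=13: i≥r, start 0; Z[13]=0
i=14: i≥r, start 0; Z[14]=1 extend→box=[14,15)
i=15: i≥r, start 0; Z[15]=0
i=16: i≥r, start 0; Z[16]=0
i=17: i≥r, start 0; Z[17]=0
i=18: i≥r, start 0; Z[18]=0
i=19: i≥r, start 0; Z[19]=1 extend→box=[19,20)
i=20: i≥r, start 0; Z[20]=0
i=21: i≥r, start 0; Z[21]=0
i=22: i≥r, start 0; Z[22]=1 extend→box=[22,23)
i=23: i≥r, start 0; Z[23]=0
i=24: i≥r, start 0; Z[24]=0
i=25: i≥r, start 0; Z[25]=1 extend→box=[25,26)
i=26: i≥r, start 0; Z[26]=0
i=27: i≥r, start 0; Z[27]=1 extend→box=[27,28)
i=28: i≥r, start 0; Z[28]=0
i=29: i≥r, start 0; Z[29]=0
i=30: i≥r, start 0; Z[30]=0
i=31: i≥r, start 0; Z[31]=1 extend→box=[31,32)
i=32: i≥r, start 0; Z[32]=0
i=33: i≥r, start 0; Z[33]=4 extend→box=[33,37)
i=34: min(r-i=3, Z[1]=8)=3; Z[34]=3
i=35: min(r-i=2, Z[2]=7)=2; Z[35]=2
i=36: min(r-i=1, Z[3]=6)=1; Z[36]=1
i=37: i≥r, start 0; Z[37]=0
i=38: i≥r, start 0; Z[38]=0

[39, 8, 7, 6, 5, 4, 3, 2, 1, 0, 2, 1, 0, 0, 1, 0, 0, 0, 0, 1, 0, 0, 1, 0, 0, 1, 0, 1, 0, 0, 0, 1, 0, 4, 3, 2, 1, 0, 0]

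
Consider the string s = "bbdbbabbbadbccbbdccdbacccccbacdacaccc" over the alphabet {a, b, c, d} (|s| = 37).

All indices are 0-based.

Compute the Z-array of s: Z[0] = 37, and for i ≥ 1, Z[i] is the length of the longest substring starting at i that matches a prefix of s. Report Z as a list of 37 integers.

Z[0]=37
i=1: fresh scan; Z[1]=1 scan→box=[1,2)
i=2: fresh scan; Z[2]=0
i=3: fresh scan; Z[3]=2 scan→box=[3,5)
i=4: min(r-i=1, Z[1]=1)=1; Z[4]=1
i=5: fresh scan; Z[5]=0
i=6: fresh scan; Z[6]=2 scan→box=[6,8)
i=7: min(r-i=1, Z[1]=1)=1; Z[7]=2 scan→box=[7,9)
i=8: min(r-i=1, Z[1]=1)=1; Z[8]=1
i=9: fresh scan; Z[9]=0
i=10: fresh scan; Z[10]=0
i=11: fresh scan; Z[11]=1 scan→box=[11,12)
i=12: fresh scan; Z[12]=0
i=13: fresh scan; Z[13]=0
i=14: fresh scan; Z[14]=3 scan→box=[14,17)
i=15: min(r-i=2, Z[1]=1)=1; Z[15]=1
i=16: min(r-i=1, Z[2]=0)=0; Z[16]=0
i=17: fresh scan; Z[17]=0
i=18: fresh scan; Z[18]=0
i=19: fresh scan; Z[19]=0
i=20: fresh scan; Z[20]=1 scan→box=[20,21)
i=21: fresh scan; Z[21]=0
i=22: fresh scan; Z[22]=0
i=23: fresh scan; Z[23]=0
i=24: fresh scan; Z[24]=0
i=25: fresh scan; Z[25]=0
i=26: fresh scan; Z[26]=0
i=27: fresh scan; Z[27]=1 scan→box=[27,28)
i=28: fresh scan; Z[28]=0
i=29: fresh scan; Z[29]=0
i=30: fresh scan; Z[30]=0
i=31: fresh scan; Z[31]=0
i=32: fresh scan; Z[32]=0
i=33: fresh scan; Z[33]=0
i=34: fresh scan; Z[34]=0
i=35: fresh scan; Z[35]=0
i=36: fresh scan; Z[36]=0

[37, 1, 0, 2, 1, 0, 2, 2, 1, 0, 0, 1, 0, 0, 3, 1, 0, 0, 0, 0, 1, 0, 0, 0, 0, 0, 0, 1, 0, 0, 0, 0, 0, 0, 0, 0, 0]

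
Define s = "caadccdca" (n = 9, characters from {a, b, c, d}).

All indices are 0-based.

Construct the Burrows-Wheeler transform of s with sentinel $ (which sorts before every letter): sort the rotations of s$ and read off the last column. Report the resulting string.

rank  rotation    last
    0  $caadccdca  a
    1  a$caadccdc  c
    2  aadccdca$c  c
    3  adccdca$ca  a
    4  ca$caadccd  d
    5  caadccdca$  $
    6  ccdca$caad  d
    7  cdca$caadc  c
    8  dca$caadcc  c
    9  dccdca$caa  a

accad$dcca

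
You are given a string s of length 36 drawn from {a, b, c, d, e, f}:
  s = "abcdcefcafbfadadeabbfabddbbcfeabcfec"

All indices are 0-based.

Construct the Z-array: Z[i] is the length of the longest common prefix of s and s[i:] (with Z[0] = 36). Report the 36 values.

[36, 0, 0, 0, 0, 0, 0, 0, 1, 0, 0, 0, 1, 0, 1, 0, 0, 2, 0, 0, 0, 2, 0, 0, 0, 0, 0, 0, 0, 0, 3, 0, 0, 0, 0, 0]

Z[0]=36
i=1: i≥r, start 0; Z[1]=0
i=2: i≥r, start 0; Z[2]=0
i=3: i≥r, start 0; Z[3]=0
i=4: i≥r, start 0; Z[4]=0
i=5: i≥r, start 0; Z[5]=0
i=6: i≥r, start 0; Z[6]=0
i=7: i≥r, start 0; Z[7]=0
i=8: i≥r, start 0; Z[8]=1 scan→box=[8,9)
i=9: i≥r, start 0; Z[9]=0
i=10: i≥r, start 0; Z[10]=0
i=11: i≥r, start 0; Z[11]=0
i=12: i≥r, start 0; Z[12]=1 scan→box=[12,13)
i=13: i≥r, start 0; Z[13]=0
i=14: i≥r, start 0; Z[14]=1 scan→box=[14,15)
i=15: i≥r, start 0; Z[15]=0
i=16: i≥r, start 0; Z[16]=0
i=17: i≥r, start 0; Z[17]=2 scan→box=[17,19)
i=18: min(r-i=1, Z[1]=0)=0; Z[18]=0
i=19: i≥r, start 0; Z[19]=0
i=20: i≥r, start 0; Z[20]=0
i=21: i≥r, start 0; Z[21]=2 scan→box=[21,23)
i=22: min(r-i=1, Z[1]=0)=0; Z[22]=0
i=23: i≥r, start 0; Z[23]=0
i=24: i≥r, start 0; Z[24]=0
i=25: i≥r, start 0; Z[25]=0
i=26: i≥r, start 0; Z[26]=0
i=27: i≥r, start 0; Z[27]=0
i=28: i≥r, start 0; Z[28]=0
i=29: i≥r, start 0; Z[29]=0
i=30: i≥r, start 0; Z[30]=3 scan→box=[30,33)
i=31: min(r-i=2, Z[1]=0)=0; Z[31]=0
i=32: min(r-i=1, Z[2]=0)=0; Z[32]=0
i=33: i≥r, start 0; Z[33]=0
i=34: i≥r, start 0; Z[34]=0
i=35: i≥r, start 0; Z[35]=0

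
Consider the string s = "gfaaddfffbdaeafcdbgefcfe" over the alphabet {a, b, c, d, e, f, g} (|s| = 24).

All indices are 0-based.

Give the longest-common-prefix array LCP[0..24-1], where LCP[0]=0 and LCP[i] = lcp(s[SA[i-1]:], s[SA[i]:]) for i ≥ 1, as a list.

[0, 1, 1, 1, 0, 1, 0, 1, 0, 1, 1, 1, 0, 1, 1, 0, 1, 1, 2, 1, 1, 2, 0, 1]

rank→(start, suffix):
  0 → (2, 'aaddfffbdaeafcdbgefcfe')
  1 → (3, 'addfffbdaeafcdbgefcfe')
  2 → (11, 'aeafcdbgefcfe')
  3 → (13, 'afcdbgefcfe')
  4 → (9, 'bdaeafcdbgefcfe')
  5 → (17, 'bgefcfe')
  6 → (15, 'cdbgefcfe')
  7 → (21, 'cfe')
  8 → (10, 'daeafcdbgefcfe')
  9 → (16, 'dbgefcfe')
  10 → (4, 'ddfffbdaeafcdbgefcfe')
  11 → (5, 'dfffbdaeafcdbgefcfe')
  12 → (23, 'e')
  13 → (12, 'eafcdbgefcfe')
  14 → (19, 'efcfe')
  15 → (1, 'faaddfffbdaeafcdbgefcfe')
  16 → (8, 'fbdaeafcdbgefcfe')
  17 → (14, 'fcdbgefcfe')
  18 → (20, 'fcfe')
  19 → (22, 'fe')
  20 → (7, 'ffbdaeafcdbgefcfe')
  21 → (6, 'fffbdaeafcdbgefcfe')
  22 → (18, 'gefcfe')
  23 → (0, 'gfaaddfffbdaeafcdbgefcfe')

SA = [2, 3, 11, 13, 9, 17, 15, 21, 10, 16, 4, 5, 23, 12, 19, 1, 8, 14, 20, 22, 7, 6, 18, 0]
[i] adj suffixes → lcp
  [1] 2/3 → 1 ('a')
  [2] 3/11 → 1 ('a')
  [3] 11/13 → 1 ('a')
  [4] 13/9 → 0 ('')
  [5] 9/17 → 1 ('b')
  [6] 17/15 → 0 ('')
  [7] 15/21 → 1 ('c')
  [8] 21/10 → 0 ('')
  [9] 10/16 → 1 ('d')
  [10] 16/4 → 1 ('d')
  [11] 4/5 → 1 ('d')
  [12] 5/23 → 0 ('')
  [13] 23/12 → 1 ('e')
  [14] 12/19 → 1 ('e')
  [15] 19/1 → 0 ('')
  [16] 1/8 → 1 ('f')
  [17] 8/14 → 1 ('f')
  [18] 14/20 → 2 ('fc')
  [19] 20/22 → 1 ('f')
  [20] 22/7 → 1 ('f')
  [21] 7/6 → 2 ('ff')
  [22] 6/18 → 0 ('')
  [23] 18/0 → 1 ('g')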